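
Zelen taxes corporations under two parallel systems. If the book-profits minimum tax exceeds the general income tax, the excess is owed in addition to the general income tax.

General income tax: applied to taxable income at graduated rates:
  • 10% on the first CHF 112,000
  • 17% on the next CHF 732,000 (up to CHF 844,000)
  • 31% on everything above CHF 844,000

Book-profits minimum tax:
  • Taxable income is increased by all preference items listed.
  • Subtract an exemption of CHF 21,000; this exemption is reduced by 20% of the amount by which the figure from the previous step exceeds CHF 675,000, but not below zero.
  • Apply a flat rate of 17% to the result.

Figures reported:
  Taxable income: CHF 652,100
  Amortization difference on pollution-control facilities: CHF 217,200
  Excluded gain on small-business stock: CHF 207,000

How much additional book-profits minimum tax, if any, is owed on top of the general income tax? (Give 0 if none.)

CHF 79,954

General income tax:
  CHF 112,000 × 10% = CHF 11,200
  CHF 540,100 × 17% = CHF 91,817
  → CHF 103,017

Book-profits minimum tax:
  Adjusted income: CHF 652,100 + CHF 217,200 + CHF 207,000 = CHF 1,076,300
  Exemption: 20% × (CHF 1,076,300 − CHF 675,000) = CHF 80,260 ≥ CHF 21,000, so the exemption is fully phased out
  Base: CHF 1,076,300 − CHF 0 = CHF 1,076,300
  CHF 1,076,300 × 17% = CHF 182,971

Excess of book-profits minimum tax over general income tax: CHF 182,971 − CHF 103,017 = CHF 79,954.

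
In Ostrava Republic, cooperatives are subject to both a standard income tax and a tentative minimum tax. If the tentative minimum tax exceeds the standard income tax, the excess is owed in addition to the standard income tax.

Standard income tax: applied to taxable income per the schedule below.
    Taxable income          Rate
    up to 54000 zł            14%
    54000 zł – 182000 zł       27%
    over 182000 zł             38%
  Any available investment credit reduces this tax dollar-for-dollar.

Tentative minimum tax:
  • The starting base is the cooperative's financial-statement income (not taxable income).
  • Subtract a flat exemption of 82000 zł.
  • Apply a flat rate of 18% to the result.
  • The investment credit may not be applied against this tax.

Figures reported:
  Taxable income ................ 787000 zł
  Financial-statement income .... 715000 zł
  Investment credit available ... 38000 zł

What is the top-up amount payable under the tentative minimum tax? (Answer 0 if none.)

0 zł

Standard income tax:
  54000 zł × 14% = 7560 zł
  128000 zł × 27% = 34560 zł
  605000 zł × 38% = 229900 zł
  → 272020 zł
  Less investment credit 38000 zł → 234020 zł

Tentative minimum tax:
  Base (financial-statement income): 715000 zł
  Less exemption 82000 zł → base 633000 zł
  633000 zł × 18% = 113940 zł

113940 zł ≤ 234020 zł, so no add-on is due.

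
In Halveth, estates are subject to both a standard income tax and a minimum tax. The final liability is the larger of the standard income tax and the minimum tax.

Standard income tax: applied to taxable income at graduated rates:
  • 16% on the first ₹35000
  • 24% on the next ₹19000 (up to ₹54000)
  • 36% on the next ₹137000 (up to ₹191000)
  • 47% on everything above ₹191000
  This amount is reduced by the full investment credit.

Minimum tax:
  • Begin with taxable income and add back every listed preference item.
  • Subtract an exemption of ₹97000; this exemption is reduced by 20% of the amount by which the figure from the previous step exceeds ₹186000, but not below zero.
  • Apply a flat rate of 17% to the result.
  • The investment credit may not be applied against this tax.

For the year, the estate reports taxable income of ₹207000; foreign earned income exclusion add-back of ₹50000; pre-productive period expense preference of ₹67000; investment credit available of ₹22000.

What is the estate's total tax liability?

Standard income tax:
  ₹35000 × 16% = ₹5600
  ₹19000 × 24% = ₹4560
  ₹137000 × 36% = ₹49320
  ₹16000 × 47% = ₹7520
  → ₹67000
  Less investment credit ₹22000 → ₹45000

Minimum tax:
  Adjusted income: ₹207000 + ₹50000 + ₹67000 = ₹324000
  Exemption: ₹97000 − 20% × (₹324000 − ₹186000) = ₹97000 − ₹27600 = ₹69400
  Base: ₹324000 − ₹69400 = ₹254600
  ₹254600 × 17% = ₹43282

₹45000 > ₹43282, so the standard income tax governs.

₹45000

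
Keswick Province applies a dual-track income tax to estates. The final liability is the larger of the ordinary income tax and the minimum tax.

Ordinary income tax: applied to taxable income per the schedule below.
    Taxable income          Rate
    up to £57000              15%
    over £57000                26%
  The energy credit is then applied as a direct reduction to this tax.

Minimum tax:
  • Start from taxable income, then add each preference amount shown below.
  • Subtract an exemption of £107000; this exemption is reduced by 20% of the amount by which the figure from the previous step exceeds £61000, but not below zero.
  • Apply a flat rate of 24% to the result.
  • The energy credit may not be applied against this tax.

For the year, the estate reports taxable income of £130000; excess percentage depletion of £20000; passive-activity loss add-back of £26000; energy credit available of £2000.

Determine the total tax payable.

Minimum tax:
  Adjusted income: £130000 + £20000 + £26000 = £176000
  Exemption: £107000 − 20% × (£176000 − £61000) = £107000 − £23000 = £84000
  Base: £176000 − £84000 = £92000
  £92000 × 24% = £22080

Ordinary income tax:
  £57000 × 15% = £8550
  £73000 × 26% = £18980
  → £27530
  Less energy credit £2000 → £25530

£25530 > £22080, so the ordinary income tax governs.

£25530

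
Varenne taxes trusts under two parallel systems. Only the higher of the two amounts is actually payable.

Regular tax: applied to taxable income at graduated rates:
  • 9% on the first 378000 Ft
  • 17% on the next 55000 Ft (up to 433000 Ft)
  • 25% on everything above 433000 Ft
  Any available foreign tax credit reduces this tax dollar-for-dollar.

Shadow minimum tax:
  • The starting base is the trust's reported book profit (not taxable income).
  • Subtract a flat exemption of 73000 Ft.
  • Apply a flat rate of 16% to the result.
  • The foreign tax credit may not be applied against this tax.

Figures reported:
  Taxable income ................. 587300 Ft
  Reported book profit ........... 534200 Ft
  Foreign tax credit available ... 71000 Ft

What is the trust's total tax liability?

Regular tax:
  378000 Ft × 9% = 34020 Ft
  55000 Ft × 17% = 9350 Ft
  154300 Ft × 25% = 38575 Ft
  → 81945 Ft
  Less foreign tax credit 71000 Ft → 10945 Ft

Shadow minimum tax:
  Base (reported book profit): 534200 Ft
  Less exemption 73000 Ft → base 461200 Ft
  461200 Ft × 16% = 73792 Ft

73792 Ft > 10945 Ft, so the shadow minimum tax is the binding amount.

73792 Ft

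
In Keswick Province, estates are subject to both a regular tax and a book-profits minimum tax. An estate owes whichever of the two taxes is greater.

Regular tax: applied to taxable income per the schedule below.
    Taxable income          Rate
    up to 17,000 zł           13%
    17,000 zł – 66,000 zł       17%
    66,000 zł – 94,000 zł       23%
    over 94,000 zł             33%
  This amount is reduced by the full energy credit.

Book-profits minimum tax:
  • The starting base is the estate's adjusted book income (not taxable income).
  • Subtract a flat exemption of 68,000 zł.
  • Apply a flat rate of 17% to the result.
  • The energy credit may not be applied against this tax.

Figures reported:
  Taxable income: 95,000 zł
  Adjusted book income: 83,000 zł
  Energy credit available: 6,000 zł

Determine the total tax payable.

Regular tax:
  17,000 zł × 13% = 2,210 zł
  49,000 zł × 17% = 8,330 zł
  28,000 zł × 23% = 6,440 zł
  1,000 zł × 33% = 330 zł
  → 17,310 zł
  Less energy credit 6,000 zł → 11,310 zł

Book-profits minimum tax:
  Base (adjusted book income): 83,000 zł
  Less exemption 68,000 zł → base 15,000 zł
  15,000 zł × 17% = 2,550 zł

11,310 zł > 2,550 zł, so the regular tax governs.

11,310 zł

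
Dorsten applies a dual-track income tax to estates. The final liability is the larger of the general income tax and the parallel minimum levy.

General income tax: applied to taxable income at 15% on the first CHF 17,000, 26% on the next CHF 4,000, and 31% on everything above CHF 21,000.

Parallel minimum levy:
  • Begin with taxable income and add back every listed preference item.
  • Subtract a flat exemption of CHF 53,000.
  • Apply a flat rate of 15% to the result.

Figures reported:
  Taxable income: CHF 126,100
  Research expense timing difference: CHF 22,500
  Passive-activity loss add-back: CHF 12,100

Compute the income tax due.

Parallel minimum levy:
  Adjusted income: CHF 126,100 + CHF 22,500 + CHF 12,100 = CHF 160,700
  Less exemption CHF 53,000 → base CHF 107,700
  CHF 107,700 × 15% = CHF 16,155

General income tax:
  CHF 17,000 × 15% = CHF 2,550
  CHF 4,000 × 26% = CHF 1,040
  CHF 105,100 × 31% = CHF 32,581
  → CHF 36,171

CHF 36,171 > CHF 16,155, so the general income tax governs.

CHF 36,171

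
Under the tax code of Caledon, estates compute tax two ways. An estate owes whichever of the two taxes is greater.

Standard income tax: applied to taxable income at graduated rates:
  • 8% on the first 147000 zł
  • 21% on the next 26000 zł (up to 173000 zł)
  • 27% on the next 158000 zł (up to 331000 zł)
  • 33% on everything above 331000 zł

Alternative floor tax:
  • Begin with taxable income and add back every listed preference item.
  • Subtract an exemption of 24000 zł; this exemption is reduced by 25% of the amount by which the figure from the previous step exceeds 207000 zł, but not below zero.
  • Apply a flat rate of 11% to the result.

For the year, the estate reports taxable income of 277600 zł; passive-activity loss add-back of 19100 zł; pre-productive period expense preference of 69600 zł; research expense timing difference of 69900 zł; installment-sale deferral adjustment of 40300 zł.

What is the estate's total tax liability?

Standard income tax:
  147000 zł × 8% = 11760 zł
  26000 zł × 21% = 5460 zł
  104600 zł × 27% = 28242 zł
  → 45462 zł

Alternative floor tax:
  Adjusted income: 277600 zł + 19100 zł + 69600 zł + 69900 zł + 40300 zł = 476500 zł
  Exemption: 25% × (476500 zł − 207000 zł) = 67375 zł ≥ 24000 zł, so the exemption is fully phased out
  Base: 476500 zł − 0 zł = 476500 zł
  476500 zł × 11% = 52415 zł

52415 zł > 45462 zł, so the alternative floor tax is the binding amount.

52415 zł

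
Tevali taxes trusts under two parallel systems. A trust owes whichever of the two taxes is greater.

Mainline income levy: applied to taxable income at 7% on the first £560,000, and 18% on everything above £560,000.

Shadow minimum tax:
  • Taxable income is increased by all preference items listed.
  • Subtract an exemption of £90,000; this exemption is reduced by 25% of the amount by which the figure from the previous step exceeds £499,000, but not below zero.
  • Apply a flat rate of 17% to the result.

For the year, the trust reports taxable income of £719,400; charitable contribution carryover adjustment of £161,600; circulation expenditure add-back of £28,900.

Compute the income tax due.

£154,683

Shadow minimum tax:
  Adjusted income: £719,400 + £161,600 + £28,900 = £909,900
  Exemption: 25% × (£909,900 − £499,000) = £102,725 ≥ £90,000, so the exemption is fully phased out
  Base: £909,900 − £0 = £909,900
  £909,900 × 17% = £154,683

Mainline income levy:
  £560,000 × 7% = £39,200
  £159,400 × 18% = £28,692
  → £67,892

£154,683 > £67,892, so the shadow minimum tax is the binding amount.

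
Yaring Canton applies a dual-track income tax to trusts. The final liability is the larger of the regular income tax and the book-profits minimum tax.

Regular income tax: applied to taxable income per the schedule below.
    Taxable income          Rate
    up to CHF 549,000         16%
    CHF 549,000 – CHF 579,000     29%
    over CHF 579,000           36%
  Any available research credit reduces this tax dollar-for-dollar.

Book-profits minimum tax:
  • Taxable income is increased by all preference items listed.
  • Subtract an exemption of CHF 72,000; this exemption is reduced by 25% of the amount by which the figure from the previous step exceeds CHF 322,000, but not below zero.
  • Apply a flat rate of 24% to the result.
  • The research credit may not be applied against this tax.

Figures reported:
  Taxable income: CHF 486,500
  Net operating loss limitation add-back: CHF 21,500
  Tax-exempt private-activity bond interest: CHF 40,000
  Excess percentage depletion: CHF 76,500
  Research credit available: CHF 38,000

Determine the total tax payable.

Regular income tax:
  CHF 486,500 × 16% = CHF 77,840
  Less research credit CHF 38,000 → CHF 39,840

Book-profits minimum tax:
  Adjusted income: CHF 486,500 + CHF 21,500 + CHF 40,000 + CHF 76,500 = CHF 624,500
  Exemption: 25% × (CHF 624,500 − CHF 322,000) = CHF 75,625 ≥ CHF 72,000, so the exemption is fully phased out
  Base: CHF 624,500 − CHF 0 = CHF 624,500
  CHF 624,500 × 24% = CHF 149,880

CHF 149,880 > CHF 39,840, so the book-profits minimum tax is the binding amount.

CHF 149,880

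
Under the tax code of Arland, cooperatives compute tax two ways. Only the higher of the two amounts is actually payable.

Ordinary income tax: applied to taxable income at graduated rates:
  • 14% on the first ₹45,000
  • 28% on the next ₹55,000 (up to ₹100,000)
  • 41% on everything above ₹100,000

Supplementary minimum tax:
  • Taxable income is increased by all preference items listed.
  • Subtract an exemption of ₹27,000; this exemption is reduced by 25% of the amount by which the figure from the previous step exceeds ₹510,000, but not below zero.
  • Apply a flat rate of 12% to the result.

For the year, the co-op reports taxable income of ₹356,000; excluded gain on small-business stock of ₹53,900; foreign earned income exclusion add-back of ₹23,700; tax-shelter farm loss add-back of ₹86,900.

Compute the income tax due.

₹126,660

Ordinary income tax:
  ₹45,000 × 14% = ₹6,300
  ₹55,000 × 28% = ₹15,400
  ₹256,000 × 41% = ₹104,960
  → ₹126,660

Supplementary minimum tax:
  Adjusted income: ₹356,000 + ₹53,900 + ₹23,700 + ₹86,900 = ₹520,500
  Exemption: ₹27,000 − 25% × (₹520,500 − ₹510,000) = ₹27,000 − ₹2,625 = ₹24,375
  Base: ₹520,500 − ₹24,375 = ₹496,125
  ₹496,125 × 12% = ₹59,535

₹126,660 > ₹59,535, so the ordinary income tax governs.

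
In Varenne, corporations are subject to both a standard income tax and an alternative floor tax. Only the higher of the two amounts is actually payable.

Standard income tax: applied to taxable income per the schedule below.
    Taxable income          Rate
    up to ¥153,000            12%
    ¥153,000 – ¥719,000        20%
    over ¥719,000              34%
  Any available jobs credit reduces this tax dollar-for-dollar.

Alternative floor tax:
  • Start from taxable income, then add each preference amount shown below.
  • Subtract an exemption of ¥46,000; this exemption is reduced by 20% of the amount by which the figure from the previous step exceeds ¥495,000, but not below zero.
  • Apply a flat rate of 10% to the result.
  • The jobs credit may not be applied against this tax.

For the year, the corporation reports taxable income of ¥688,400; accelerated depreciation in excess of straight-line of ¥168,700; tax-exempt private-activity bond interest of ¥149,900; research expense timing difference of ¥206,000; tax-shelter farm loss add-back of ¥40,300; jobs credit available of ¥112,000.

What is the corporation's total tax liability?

¥125,330

Standard income tax:
  ¥153,000 × 12% = ¥18,360
  ¥535,400 × 20% = ¥107,080
  → ¥125,440
  Less jobs credit ¥112,000 → ¥13,440

Alternative floor tax:
  Adjusted income: ¥688,400 + ¥168,700 + ¥149,900 + ¥206,000 + ¥40,300 = ¥1,253,300
  Exemption: 20% × (¥1,253,300 − ¥495,000) = ¥151,660 ≥ ¥46,000, so the exemption is fully phased out
  Base: ¥1,253,300 − ¥0 = ¥1,253,300
  ¥1,253,300 × 10% = ¥125,330

¥125,330 > ¥13,440, so the alternative floor tax is the binding amount.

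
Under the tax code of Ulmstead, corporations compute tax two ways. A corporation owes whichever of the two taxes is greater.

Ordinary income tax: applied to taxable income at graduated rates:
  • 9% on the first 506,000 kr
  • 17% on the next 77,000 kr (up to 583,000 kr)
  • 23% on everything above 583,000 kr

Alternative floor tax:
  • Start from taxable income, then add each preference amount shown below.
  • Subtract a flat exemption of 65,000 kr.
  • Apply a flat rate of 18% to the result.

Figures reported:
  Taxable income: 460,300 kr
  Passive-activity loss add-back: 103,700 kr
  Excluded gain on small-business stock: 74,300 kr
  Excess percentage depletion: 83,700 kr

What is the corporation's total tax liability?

118,260 kr

Ordinary income tax:
  460,300 kr × 9% = 41,427 kr

Alternative floor tax:
  Adjusted income: 460,300 kr + 103,700 kr + 74,300 kr + 83,700 kr = 722,000 kr
  Less exemption 65,000 kr → base 657,000 kr
  657,000 kr × 18% = 118,260 kr

118,260 kr > 41,427 kr, so the alternative floor tax is the binding amount.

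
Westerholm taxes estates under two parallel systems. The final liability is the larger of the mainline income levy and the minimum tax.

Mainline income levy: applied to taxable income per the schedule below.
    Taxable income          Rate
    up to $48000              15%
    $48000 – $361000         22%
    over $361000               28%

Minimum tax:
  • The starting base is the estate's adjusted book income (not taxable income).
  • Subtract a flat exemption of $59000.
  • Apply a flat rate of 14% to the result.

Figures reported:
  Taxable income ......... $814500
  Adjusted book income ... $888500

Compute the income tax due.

$203040

Minimum tax:
  Base (adjusted book income): $888500
  Less exemption $59000 → base $829500
  $829500 × 14% = $116130

Mainline income levy:
  $48000 × 15% = $7200
  $313000 × 22% = $68860
  $453500 × 28% = $126980
  → $203040

$203040 > $116130, so the mainline income levy governs.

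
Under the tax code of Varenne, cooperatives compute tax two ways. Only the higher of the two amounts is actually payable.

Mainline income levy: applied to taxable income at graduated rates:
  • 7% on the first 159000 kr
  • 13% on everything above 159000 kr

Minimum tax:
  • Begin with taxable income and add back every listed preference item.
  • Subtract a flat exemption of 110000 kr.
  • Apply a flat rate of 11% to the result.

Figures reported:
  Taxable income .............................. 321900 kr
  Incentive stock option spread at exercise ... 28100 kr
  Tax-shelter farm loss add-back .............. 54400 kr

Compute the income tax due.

32384 kr

Minimum tax:
  Adjusted income: 321900 kr + 28100 kr + 54400 kr = 404400 kr
  Less exemption 110000 kr → base 294400 kr
  294400 kr × 11% = 32384 kr

Mainline income levy:
  159000 kr × 7% = 11130 kr
  162900 kr × 13% = 21177 kr
  → 32307 kr

32384 kr > 32307 kr, so the minimum tax is the binding amount.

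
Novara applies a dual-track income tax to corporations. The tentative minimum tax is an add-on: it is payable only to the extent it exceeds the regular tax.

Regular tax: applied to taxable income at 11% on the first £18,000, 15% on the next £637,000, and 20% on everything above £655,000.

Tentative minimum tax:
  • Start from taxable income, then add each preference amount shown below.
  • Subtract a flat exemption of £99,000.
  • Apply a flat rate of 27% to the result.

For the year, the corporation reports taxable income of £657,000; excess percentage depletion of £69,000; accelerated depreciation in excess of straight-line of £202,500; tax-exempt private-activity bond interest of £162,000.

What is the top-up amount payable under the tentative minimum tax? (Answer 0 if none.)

Regular tax:
  £18,000 × 11% = £1,980
  £637,000 × 15% = £95,550
  £2,000 × 20% = £400
  → £97,930

Tentative minimum tax:
  Adjusted income: £657,000 + £69,000 + £202,500 + £162,000 = £1,090,500
  Less exemption £99,000 → base £991,500
  £991,500 × 27% = £267,705

Excess of tentative minimum tax over regular tax: £267,705 − £97,930 = £169,775.

£169,775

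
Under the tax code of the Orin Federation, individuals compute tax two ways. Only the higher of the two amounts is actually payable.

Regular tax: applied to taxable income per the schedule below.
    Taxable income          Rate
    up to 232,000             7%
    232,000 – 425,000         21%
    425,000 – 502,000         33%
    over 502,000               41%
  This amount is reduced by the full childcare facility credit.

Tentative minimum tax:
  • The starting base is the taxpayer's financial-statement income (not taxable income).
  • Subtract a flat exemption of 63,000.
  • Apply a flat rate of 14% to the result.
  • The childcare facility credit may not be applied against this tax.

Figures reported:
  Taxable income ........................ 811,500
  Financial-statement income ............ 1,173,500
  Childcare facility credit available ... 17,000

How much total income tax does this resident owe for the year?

192,075

Regular tax:
  232,000 × 7% = 16,240
  193,000 × 21% = 40,530
  77,000 × 33% = 25,410
  309,500 × 41% = 126,895
  → 209,075
  Less childcare facility credit 17,000 → 192,075

Tentative minimum tax:
  Base (financial-statement income): 1,173,500
  Less exemption 63,000 → base 1,110,500
  1,110,500 × 14% = 155,470

192,075 > 155,470, so the regular tax governs.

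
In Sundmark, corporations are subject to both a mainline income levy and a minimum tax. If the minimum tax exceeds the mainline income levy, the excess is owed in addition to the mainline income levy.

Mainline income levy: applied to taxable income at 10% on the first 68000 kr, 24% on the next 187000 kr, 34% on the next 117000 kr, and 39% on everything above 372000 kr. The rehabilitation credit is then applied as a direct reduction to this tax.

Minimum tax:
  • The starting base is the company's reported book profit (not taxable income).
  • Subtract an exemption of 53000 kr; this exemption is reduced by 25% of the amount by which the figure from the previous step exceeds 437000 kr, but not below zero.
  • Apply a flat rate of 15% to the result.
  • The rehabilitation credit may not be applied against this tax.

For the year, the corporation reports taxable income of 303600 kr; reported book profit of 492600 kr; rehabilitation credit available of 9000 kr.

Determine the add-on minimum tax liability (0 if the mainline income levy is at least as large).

8821 kr

Minimum tax:
  Base (reported book profit): 492600 kr
  Exemption: 53000 kr − 25% × (492600 kr − 437000 kr) = 53000 kr − 13900 kr = 39100 kr
  Base: 492600 kr − 39100 kr = 453500 kr
  453500 kr × 15% = 68025 kr

Mainline income levy:
  68000 kr × 10% = 6800 kr
  187000 kr × 24% = 44880 kr
  48600 kr × 34% = 16524 kr
  → 68204 kr
  Less rehabilitation credit 9000 kr → 59204 kr

Excess of minimum tax over mainline income levy: 68025 kr − 59204 kr = 8821 kr.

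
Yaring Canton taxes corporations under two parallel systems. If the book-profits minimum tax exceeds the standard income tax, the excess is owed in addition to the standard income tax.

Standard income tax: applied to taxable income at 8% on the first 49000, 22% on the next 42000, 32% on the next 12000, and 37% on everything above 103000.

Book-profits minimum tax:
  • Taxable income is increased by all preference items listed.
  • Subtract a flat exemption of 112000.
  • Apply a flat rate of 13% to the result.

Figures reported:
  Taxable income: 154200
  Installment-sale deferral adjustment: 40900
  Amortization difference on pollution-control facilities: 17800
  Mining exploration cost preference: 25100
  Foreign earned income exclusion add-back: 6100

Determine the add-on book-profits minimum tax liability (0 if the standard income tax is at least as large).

0

Standard income tax:
  49000 × 8% = 3920
  42000 × 22% = 9240
  12000 × 32% = 3840
  51200 × 37% = 18944
  → 35944

Book-profits minimum tax:
  Adjusted income: 154200 + 40900 + 17800 + 25100 + 6100 = 244100
  Less exemption 112000 → base 132100
  132100 × 13% = 17173

17173 ≤ 35944, so no add-on is due.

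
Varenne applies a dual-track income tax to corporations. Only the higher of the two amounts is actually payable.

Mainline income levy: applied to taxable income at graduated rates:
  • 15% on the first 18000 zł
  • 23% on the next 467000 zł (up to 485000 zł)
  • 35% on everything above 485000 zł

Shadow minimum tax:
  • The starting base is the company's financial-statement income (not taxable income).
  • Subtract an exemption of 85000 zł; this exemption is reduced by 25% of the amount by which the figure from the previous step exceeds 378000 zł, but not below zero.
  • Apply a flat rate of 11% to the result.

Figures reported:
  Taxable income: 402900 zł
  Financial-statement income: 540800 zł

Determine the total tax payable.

Shadow minimum tax:
  Base (financial-statement income): 540800 zł
  Exemption: 85000 zł − 25% × (540800 zł − 378000 zł) = 85000 zł − 40700 zł = 44300 zł
  Base: 540800 zł − 44300 zł = 496500 zł
  496500 zł × 11% = 54615 zł

Mainline income levy:
  18000 zł × 15% = 2700 zł
  384900 zł × 23% = 88527 zł
  → 91227 zł

91227 zł > 54615 zł, so the mainline income levy governs.

91227 zł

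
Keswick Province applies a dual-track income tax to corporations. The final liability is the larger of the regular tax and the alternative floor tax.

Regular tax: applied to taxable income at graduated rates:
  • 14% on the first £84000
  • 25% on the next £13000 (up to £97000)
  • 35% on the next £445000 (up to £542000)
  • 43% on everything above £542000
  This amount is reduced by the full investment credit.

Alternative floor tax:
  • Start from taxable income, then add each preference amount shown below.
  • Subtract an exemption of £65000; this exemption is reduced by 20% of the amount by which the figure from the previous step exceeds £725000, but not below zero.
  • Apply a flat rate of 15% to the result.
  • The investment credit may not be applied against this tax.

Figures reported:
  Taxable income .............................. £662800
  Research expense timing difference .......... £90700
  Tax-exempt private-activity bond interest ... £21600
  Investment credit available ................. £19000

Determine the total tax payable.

Alternative floor tax:
  Adjusted income: £662800 + £90700 + £21600 = £775100
  Exemption: £65000 − 20% × (£775100 − £725000) = £65000 − £10020 = £54980
  Base: £775100 − £54980 = £720120
  £720120 × 15% = £108018

Regular tax:
  £84000 × 14% = £11760
  £13000 × 25% = £3250
  £445000 × 35% = £155750
  £120800 × 43% = £51944
  → £222704
  Less investment credit £19000 → £203704

£203704 > £108018, so the regular tax governs.

£203704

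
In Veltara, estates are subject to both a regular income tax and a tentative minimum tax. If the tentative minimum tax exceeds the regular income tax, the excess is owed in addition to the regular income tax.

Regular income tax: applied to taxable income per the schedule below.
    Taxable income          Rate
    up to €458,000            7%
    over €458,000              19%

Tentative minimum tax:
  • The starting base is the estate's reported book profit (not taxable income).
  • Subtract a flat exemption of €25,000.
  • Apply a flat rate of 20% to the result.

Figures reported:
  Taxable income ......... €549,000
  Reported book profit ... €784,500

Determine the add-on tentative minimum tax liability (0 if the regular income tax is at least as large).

€102,550

Tentative minimum tax:
  Base (reported book profit): €784,500
  Less exemption €25,000 → base €759,500
  €759,500 × 20% = €151,900

Regular income tax:
  €458,000 × 7% = €32,060
  €91,000 × 19% = €17,290
  → €49,350

Excess of tentative minimum tax over regular income tax: €151,900 − €49,350 = €102,550.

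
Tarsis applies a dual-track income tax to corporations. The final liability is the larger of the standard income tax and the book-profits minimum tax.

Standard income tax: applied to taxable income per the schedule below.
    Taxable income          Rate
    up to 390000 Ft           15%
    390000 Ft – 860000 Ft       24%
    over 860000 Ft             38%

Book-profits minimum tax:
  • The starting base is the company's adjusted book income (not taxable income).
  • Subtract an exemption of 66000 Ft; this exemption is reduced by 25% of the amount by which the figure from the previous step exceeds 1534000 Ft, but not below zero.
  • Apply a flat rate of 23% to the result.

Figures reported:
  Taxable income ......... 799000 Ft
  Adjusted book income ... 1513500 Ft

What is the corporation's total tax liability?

Book-profits minimum tax:
  Base (adjusted book income): 1513500 Ft
  Exemption: 1513500 Ft ≤ 1534000 Ft, so full 66000 Ft applies
  Base: 1513500 Ft − 66000 Ft = 1447500 Ft
  1447500 Ft × 23% = 332925 Ft

Standard income tax:
  390000 Ft × 15% = 58500 Ft
  409000 Ft × 24% = 98160 Ft
  → 156660 Ft

332925 Ft > 156660 Ft, so the book-profits minimum tax is the binding amount.

332925 Ft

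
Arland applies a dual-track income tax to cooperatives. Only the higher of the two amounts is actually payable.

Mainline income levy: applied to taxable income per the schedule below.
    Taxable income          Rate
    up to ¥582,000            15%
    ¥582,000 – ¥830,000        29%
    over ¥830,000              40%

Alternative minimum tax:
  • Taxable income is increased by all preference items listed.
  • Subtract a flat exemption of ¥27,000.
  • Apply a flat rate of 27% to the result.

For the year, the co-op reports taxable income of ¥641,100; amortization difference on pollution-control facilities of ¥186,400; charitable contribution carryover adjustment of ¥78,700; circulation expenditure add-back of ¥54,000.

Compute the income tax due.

¥251,964

Mainline income levy:
  ¥582,000 × 15% = ¥87,300
  ¥59,100 × 29% = ¥17,139
  → ¥104,439

Alternative minimum tax:
  Adjusted income: ¥641,100 + ¥186,400 + ¥78,700 + ¥54,000 = ¥960,200
  Less exemption ¥27,000 → base ¥933,200
  ¥933,200 × 27% = ¥251,964

¥251,964 > ¥104,439, so the alternative minimum tax is the binding amount.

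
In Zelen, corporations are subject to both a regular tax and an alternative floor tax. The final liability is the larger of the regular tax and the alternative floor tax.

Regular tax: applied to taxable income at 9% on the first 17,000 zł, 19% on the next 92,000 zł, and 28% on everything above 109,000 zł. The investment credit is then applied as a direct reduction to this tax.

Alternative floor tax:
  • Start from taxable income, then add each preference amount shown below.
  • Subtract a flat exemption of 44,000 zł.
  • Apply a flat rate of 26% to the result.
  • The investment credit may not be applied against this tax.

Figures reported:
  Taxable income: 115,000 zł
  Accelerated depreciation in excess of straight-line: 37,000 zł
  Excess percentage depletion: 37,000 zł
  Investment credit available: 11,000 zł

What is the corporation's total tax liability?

Regular tax:
  17,000 zł × 9% = 1,530 zł
  92,000 zł × 19% = 17,480 zł
  6,000 zł × 28% = 1,680 zł
  → 20,690 zł
  Less investment credit 11,000 zł → 9,690 zł

Alternative floor tax:
  Adjusted income: 115,000 zł + 37,000 zł + 37,000 zł = 189,000 zł
  Less exemption 44,000 zł → base 145,000 zł
  145,000 zł × 26% = 37,700 zł

37,700 zł > 9,690 zł, so the alternative floor tax is the binding amount.

37,700 zł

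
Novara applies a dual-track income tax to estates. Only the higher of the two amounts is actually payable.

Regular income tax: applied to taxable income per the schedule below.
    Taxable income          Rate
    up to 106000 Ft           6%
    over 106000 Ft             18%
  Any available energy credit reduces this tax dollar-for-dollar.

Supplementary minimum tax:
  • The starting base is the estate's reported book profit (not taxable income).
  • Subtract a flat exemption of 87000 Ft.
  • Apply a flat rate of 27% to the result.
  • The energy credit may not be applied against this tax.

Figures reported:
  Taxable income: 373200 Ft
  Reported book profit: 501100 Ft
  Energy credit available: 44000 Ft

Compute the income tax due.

Supplementary minimum tax:
  Base (reported book profit): 501100 Ft
  Less exemption 87000 Ft → base 414100 Ft
  414100 Ft × 27% = 111807 Ft

Regular income tax:
  106000 Ft × 6% = 6360 Ft
  267200 Ft × 18% = 48096 Ft
  → 54456 Ft
  Less energy credit 44000 Ft → 10456 Ft

111807 Ft > 10456 Ft, so the supplementary minimum tax is the binding amount.

111807 Ft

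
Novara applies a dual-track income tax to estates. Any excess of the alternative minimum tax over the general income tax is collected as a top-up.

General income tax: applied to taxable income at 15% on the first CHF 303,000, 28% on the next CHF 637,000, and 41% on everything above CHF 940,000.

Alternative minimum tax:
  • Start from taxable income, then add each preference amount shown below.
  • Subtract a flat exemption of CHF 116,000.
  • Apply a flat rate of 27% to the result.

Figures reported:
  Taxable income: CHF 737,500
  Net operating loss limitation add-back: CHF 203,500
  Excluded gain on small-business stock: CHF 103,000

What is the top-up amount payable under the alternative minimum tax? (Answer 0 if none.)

CHF 83,450

General income tax:
  CHF 303,000 × 15% = CHF 45,450
  CHF 434,500 × 28% = CHF 121,660
  → CHF 167,110

Alternative minimum tax:
  Adjusted income: CHF 737,500 + CHF 203,500 + CHF 103,000 = CHF 1,044,000
  Less exemption CHF 116,000 → base CHF 928,000
  CHF 928,000 × 27% = CHF 250,560

Excess of alternative minimum tax over general income tax: CHF 250,560 − CHF 167,110 = CHF 83,450.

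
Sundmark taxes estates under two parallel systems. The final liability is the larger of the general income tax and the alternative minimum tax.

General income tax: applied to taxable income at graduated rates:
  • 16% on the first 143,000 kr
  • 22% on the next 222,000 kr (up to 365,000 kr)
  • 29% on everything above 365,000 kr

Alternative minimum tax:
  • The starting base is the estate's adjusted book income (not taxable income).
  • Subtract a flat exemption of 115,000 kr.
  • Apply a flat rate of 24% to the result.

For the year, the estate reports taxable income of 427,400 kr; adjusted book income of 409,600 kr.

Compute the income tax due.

89,816 kr

Alternative minimum tax:
  Base (adjusted book income): 409,600 kr
  Less exemption 115,000 kr → base 294,600 kr
  294,600 kr × 24% = 70,704 kr

General income tax:
  143,000 kr × 16% = 22,880 kr
  222,000 kr × 22% = 48,840 kr
  62,400 kr × 29% = 18,096 kr
  → 89,816 kr

89,816 kr > 70,704 kr, so the general income tax governs.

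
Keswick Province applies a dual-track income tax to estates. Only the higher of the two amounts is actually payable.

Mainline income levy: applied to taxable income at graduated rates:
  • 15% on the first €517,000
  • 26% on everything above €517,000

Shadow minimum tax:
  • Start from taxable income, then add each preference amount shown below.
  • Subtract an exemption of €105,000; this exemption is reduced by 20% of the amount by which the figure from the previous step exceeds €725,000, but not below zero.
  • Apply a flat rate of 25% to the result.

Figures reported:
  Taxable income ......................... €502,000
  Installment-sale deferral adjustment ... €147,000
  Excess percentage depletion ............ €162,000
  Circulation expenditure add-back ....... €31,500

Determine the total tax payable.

€190,250

Shadow minimum tax:
  Adjusted income: €502,000 + €147,000 + €162,000 + €31,500 = €842,500
  Exemption: €105,000 − 20% × (€842,500 − €725,000) = €105,000 − €23,500 = €81,500
  Base: €842,500 − €81,500 = €761,000
  €761,000 × 25% = €190,250

Mainline income levy:
  €502,000 × 15% = €75,300

€190,250 > €75,300, so the shadow minimum tax is the binding amount.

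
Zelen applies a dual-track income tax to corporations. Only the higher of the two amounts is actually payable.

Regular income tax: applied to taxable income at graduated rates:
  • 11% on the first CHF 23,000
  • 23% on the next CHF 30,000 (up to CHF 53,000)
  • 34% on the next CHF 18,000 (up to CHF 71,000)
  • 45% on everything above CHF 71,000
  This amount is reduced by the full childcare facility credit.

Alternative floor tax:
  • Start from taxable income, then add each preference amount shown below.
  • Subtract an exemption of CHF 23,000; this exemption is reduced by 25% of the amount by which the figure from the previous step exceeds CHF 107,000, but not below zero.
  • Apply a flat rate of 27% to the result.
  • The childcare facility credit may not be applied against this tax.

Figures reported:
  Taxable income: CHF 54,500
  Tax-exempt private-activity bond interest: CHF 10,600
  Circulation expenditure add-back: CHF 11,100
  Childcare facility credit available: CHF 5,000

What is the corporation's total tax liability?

CHF 14,364

Alternative floor tax:
  Adjusted income: CHF 54,500 + CHF 10,600 + CHF 11,100 = CHF 76,200
  Exemption: CHF 76,200 ≤ CHF 107,000, so full CHF 23,000 applies
  Base: CHF 76,200 − CHF 23,000 = CHF 53,200
  CHF 53,200 × 27% = CHF 14,364

Regular income tax:
  CHF 23,000 × 11% = CHF 2,530
  CHF 30,000 × 23% = CHF 6,900
  CHF 1,500 × 34% = CHF 510
  → CHF 9,940
  Less childcare facility credit CHF 5,000 → CHF 4,940

CHF 14,364 > CHF 4,940, so the alternative floor tax is the binding amount.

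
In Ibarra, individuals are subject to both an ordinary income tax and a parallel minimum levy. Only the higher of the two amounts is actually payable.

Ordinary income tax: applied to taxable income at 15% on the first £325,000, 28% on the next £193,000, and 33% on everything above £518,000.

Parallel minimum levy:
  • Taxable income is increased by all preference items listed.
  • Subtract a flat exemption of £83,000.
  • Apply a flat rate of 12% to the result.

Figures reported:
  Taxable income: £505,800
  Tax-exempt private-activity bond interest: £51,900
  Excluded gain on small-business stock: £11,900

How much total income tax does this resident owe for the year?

Ordinary income tax:
  £325,000 × 15% = £48,750
  £180,800 × 28% = £50,624
  → £99,374

Parallel minimum levy:
  Adjusted income: £505,800 + £51,900 + £11,900 = £569,600
  Less exemption £83,000 → base £486,600
  £486,600 × 12% = £58,392

£99,374 > £58,392, so the ordinary income tax governs.

£99,374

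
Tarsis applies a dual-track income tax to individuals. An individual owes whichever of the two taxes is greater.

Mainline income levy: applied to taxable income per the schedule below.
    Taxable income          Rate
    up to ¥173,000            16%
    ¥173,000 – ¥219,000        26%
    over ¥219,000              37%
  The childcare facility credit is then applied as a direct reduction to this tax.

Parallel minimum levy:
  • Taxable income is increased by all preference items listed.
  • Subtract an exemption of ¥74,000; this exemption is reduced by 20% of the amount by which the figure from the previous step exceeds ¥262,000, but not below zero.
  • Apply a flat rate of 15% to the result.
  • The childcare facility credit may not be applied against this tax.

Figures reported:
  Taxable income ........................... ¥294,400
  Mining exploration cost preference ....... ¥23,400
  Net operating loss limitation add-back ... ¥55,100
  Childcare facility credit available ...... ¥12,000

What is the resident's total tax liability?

¥55,538

Mainline income levy:
  ¥173,000 × 16% = ¥27,680
  ¥46,000 × 26% = ¥11,960
  ¥75,400 × 37% = ¥27,898
  → ¥67,538
  Less childcare facility credit ¥12,000 → ¥55,538

Parallel minimum levy:
  Adjusted income: ¥294,400 + ¥23,400 + ¥55,100 = ¥372,900
  Exemption: ¥74,000 − 20% × (¥372,900 − ¥262,000) = ¥74,000 − ¥22,180 = ¥51,820
  Base: ¥372,900 − ¥51,820 = ¥321,080
  ¥321,080 × 15% = ¥48,162

¥55,538 > ¥48,162, so the mainline income levy governs.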